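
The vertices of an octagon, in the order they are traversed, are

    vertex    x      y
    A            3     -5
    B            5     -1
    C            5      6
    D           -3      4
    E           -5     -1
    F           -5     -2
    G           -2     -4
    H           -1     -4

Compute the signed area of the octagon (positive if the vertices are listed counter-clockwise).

Apply the surveyor's formula: 2A = Σ (x_i·y_{i+1} − x_{i+1}·y_i), indices taken mod 8.
Cross-terms: 22, 35, 38, 23, 5, 16, 4, 17  ⇒  Σ = 160
Signed area = Σ/2 = 80 (positive ⇒ counter-clockwise traversal).

80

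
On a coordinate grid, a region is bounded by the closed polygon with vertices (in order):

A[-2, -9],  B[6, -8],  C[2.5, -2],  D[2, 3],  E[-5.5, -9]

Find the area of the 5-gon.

Apply the shoelace formula: 2A = Σ (x_i·y_{i+1} − x_{i+1}·y_i), indices taken mod 5.
Cross-terms: 70, 8, 11.5, -1.5, 31.5  ⇒  Σ = 119.5
Area = |Σ|/2 = 59.75.

59.75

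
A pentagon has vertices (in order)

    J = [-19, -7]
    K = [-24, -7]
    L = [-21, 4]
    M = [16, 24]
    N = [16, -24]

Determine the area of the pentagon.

1091

Apply Gauss's area formula: 2A = Σ (x_i·y_{i+1} − x_{i+1}·y_i), indices taken mod 5.
J→K: (-19)(-7) − (-24)(-7) = -35
K→L: (-24)(4) − (-21)(-7) = -243
L→M: (-21)(24) − (16)(4) = -568
M→N: (16)(-24) − (16)(24) = -768
N→J: (16)(-7) − (-19)(-24) = -568
Σ = -2182
Area = |Σ|/2 = 1091.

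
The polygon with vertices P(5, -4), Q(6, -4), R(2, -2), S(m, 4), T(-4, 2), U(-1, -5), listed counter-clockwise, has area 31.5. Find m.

The doubled signed area Σ (x_i y_{i+1} − x_{i+1} y_i) is linear in m.
With m=0 it equals 75; the coefficient of m is 4 (from the two edges through S).
So 4·m + 75 = 2·31.5 = 63 ⇒ m = -3.

-3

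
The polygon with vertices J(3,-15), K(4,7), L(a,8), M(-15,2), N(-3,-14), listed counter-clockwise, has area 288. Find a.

The doubled signed area Σ (x_i y_{i+1} − x_{i+1} y_i) is linear in a.
With a=0 it equals 536; the coefficient of a is -5 (from the two edges through L).
So -5·a + 536 = 2·288 = 576 ⇒ a = -8.

-8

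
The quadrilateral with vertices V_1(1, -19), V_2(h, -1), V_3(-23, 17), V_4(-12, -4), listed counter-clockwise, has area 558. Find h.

Write out the shoelace sum; only the two edges meeting at V_2 involve h:
2·Area = [(1·(-1) − h·(-19)) + (h·17 − (-23)·(-1))] + 528
       = 36·h + 504 = 1116
⇒ h = 17.

17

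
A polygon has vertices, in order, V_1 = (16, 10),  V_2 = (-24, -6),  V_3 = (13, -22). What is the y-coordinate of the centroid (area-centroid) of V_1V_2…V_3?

Apply Gauss's area formula. First the cross-terms c_i = x_i·y_{i+1} − x_{i+1}·y_i:
  144, 606, 482  ⇒  2A = 1232, A = 616.
Then Σ (y_i + y_{i+1})·c_i = -22176, so ȳ = -22176 / (6·616) = -6.

-6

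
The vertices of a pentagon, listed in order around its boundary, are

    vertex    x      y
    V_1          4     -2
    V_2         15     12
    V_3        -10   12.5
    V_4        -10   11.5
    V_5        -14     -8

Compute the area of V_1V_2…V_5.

Σ = (78) + (307.5) + (10) + (241) + (60) = 696.5
Area = |Σ|/2 = 348.25.

348.25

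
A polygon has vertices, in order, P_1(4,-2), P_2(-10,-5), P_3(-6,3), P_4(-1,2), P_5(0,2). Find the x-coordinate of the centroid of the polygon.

Apply the surveyor's formula. First the cross-terms c_i = x_i·y_{i+1} − x_{i+1}·y_i:
  -40, -60, -9, -2, -8  ⇒  2A = -119, A = -59.5.
Then Σ (x_i + x_{i+1})·c_i = 1233, so x̄ = 1233 / (6·(-59.5)) = -411/119.

-411/119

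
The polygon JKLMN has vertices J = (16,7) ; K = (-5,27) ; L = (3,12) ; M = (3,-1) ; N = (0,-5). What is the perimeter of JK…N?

84

|JK| = √((-21)² + (20)²) = √841 = 29
|KL| = √((8)² + (-15)²) = √289 = 17
|LM| = √((0)² + (-13)²) = √169 = 13
|MN| = √((-3)² + (-4)²) = √25 = 5
|NJ| = √((16)² + (12)²) = √400 = 20
Perimeter = 29 + 17 + 13 + 5 + 20 = 84.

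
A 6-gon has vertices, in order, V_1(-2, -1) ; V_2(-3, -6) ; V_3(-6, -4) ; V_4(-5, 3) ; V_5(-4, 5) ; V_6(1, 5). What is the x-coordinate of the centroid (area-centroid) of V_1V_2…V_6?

Apply the shoelace formula. First the cross-terms c_i = x_i·y_{i+1} − x_{i+1}·y_i:
  9, -24, -38, -13, -25, 9  ⇒  2A = -82, A = -41.
Then Σ (x_i + x_{i+1})·c_i = 772, so x̄ = 772 / (6·(-41)) = -386/123.

-386/123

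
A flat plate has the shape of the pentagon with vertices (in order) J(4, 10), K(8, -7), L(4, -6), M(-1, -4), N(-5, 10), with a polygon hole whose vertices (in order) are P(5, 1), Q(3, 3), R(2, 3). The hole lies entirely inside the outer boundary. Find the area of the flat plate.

Outer boundary:
Apply the shoelace formula: 2A = Σ (x_i·y_{i+1} − x_{i+1}·y_i), indices taken mod 5.
Σ = (-108) + (-20) + (-22) + (-30) + (-90) = -270
Area = |Σ|/2 = 135.
Hole:
Cross-terms: 12, 3, -13  ⇒  Σ = 2
Area = |Σ|/2 = 1.
Net area = 135 − 1 = 134.

134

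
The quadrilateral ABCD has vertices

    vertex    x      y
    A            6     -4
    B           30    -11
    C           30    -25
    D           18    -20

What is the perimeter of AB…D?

|AB| = √((24)² + (-7)²) = √625 = 25
|BC| = √((0)² + (-14)²) = √196 = 14
|CD| = √((-12)² + (5)²) = √169 = 13
|DA| = √((-12)² + (16)²) = √400 = 20
Perimeter = 25 + 14 + 13 + 20 = 72.

72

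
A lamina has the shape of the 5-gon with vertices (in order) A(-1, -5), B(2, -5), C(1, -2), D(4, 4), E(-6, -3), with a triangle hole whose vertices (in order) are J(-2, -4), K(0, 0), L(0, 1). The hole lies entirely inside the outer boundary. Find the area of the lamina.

Outer boundary:
Apply the shoelace (surveyor's) formula: 2A = Σ (x_i·y_{i+1} − x_{i+1}·y_i), indices taken mod 5.
Σ = (15) + (1) + (12) + (12) + (27) = 67
Area = |Σ|/2 = 33.5.
Hole:
J→K: (-2)(0) − (0)(-4) = 0
K→L: (0)(1) − (0)(0) = 0
L→J: (0)(-4) − (-2)(1) = 2
Σ = 2
Area = |Σ|/2 = 1.
Net area = 33.5 − 1 = 32.5.

32.5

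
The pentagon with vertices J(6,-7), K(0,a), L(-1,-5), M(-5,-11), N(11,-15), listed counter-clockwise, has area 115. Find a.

5

Write out the shoelace sum; only the two edges meeting at K involve a:
2·Area = [(6·a − 0·(-7)) + (0·(-5) − (-1)·a)] + 195
       = 7·a + 195 = 230
⇒ a = 5.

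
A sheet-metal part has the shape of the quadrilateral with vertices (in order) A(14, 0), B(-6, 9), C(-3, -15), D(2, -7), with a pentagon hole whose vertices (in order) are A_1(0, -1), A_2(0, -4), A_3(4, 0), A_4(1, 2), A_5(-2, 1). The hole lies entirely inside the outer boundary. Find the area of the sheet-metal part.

Outer boundary:
Σ = (126) + (117) + (51) + (98) = 392
Area = |Σ|/2 = 196.
Hole:
Cross-terms: 0, 16, 8, 5, 2  ⇒  Σ = 31
Area = |Σ|/2 = 15.5.
Net area = 196 − 15.5 = 180.5.

180.5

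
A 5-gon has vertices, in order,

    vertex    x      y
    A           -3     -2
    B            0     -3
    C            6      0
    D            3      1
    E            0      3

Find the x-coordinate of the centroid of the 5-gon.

Apply the shoelace formula. First the cross-terms c_i = x_i·y_{i+1} − x_{i+1}·y_i:
  9, 18, 6, 9, 9  ⇒  2A = 51, A = 25.5.
Then Σ (x_i + x_{i+1})·c_i = 135, so x̄ = 135 / (6·25.5) = 15/17.

15/17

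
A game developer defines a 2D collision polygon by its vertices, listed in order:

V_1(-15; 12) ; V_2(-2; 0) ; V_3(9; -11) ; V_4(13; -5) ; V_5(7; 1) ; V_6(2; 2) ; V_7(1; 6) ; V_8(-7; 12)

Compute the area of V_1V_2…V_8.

182

Apply the shoelace (surveyor's) formula: 2A = Σ (x_i·y_{i+1} − x_{i+1}·y_i), indices taken mod 8.
Σ = (24) + (22) + (98) + (48) + (12) + (10) + (54) + (96) = 364
Area = |Σ|/2 = 182.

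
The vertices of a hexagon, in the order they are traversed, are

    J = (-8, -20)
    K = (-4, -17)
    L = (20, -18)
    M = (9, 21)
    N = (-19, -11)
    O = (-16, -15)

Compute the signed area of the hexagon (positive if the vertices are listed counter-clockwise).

Apply the shoelace (surveyor's) formula: 2A = Σ (x_i·y_{i+1} − x_{i+1}·y_i), indices taken mod 6.
Σ = (56) + (412) + (582) + (300) + (109) + (200) = 1659
Signed area = Σ/2 = 829.5 (positive ⇒ counter-clockwise traversal).

829.5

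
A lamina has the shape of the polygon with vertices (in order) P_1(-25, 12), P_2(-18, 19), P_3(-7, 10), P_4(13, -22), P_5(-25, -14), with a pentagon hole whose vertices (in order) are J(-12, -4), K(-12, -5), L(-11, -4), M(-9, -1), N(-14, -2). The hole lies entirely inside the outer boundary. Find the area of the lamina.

Outer boundary:
Apply the surveyor's formula: 2A = Σ (x_i·y_{i+1} − x_{i+1}·y_i), indices taken mod 5.
Cross-terms: -259, -47, 24, -732, -650  ⇒  Σ = -1664
Area = |Σ|/2 = 832.
Hole:
Apply the shoelace formula: 2A = Σ (x_i·y_{i+1} − x_{i+1}·y_i), indices taken mod 5.
Cross-terms: 12, -7, -25, 4, 32  ⇒  Σ = 16
Area = |Σ|/2 = 8.
Net area = 832 − 8 = 824.

824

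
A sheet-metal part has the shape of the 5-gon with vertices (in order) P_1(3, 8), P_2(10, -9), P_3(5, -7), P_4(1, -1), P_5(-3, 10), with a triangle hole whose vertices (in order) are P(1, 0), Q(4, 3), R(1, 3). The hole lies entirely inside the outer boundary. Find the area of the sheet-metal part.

Outer boundary:
Apply the shoelace (surveyor's) formula: 2A = Σ (x_i·y_{i+1} − x_{i+1}·y_i), indices taken mod 5.
Cross-terms: -107, -25, 2, 7, -54  ⇒  Σ = -177
Area = |Σ|/2 = 88.5.
Hole:
Σ = (3) + (9) + (-3) = 9
Area = |Σ|/2 = 4.5.
Net area = 88.5 − 4.5 = 84.

84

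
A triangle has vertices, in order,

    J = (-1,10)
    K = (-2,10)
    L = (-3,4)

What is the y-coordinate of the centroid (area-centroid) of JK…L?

Apply the surveyor's formula. First the cross-terms c_i = x_i·y_{i+1} − x_{i+1}·y_i:
  10, 22, -26  ⇒  2A = 6, A = 3.
Then Σ (y_i + y_{i+1})·c_i = 144, so ȳ = 144 / (6·3) = 8.

8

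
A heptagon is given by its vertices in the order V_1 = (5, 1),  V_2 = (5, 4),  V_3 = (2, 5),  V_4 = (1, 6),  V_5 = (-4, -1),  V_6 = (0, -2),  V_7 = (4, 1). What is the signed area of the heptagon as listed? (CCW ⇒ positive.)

38.5

Apply Gauss's area formula: 2A = Σ (x_i·y_{i+1} − x_{i+1}·y_i), indices taken mod 7.
Cross-terms: 15, 17, 7, 23, 8, 8, -1  ⇒  Σ = 77
Signed area = Σ/2 = 38.5 (positive ⇒ counter-clockwise traversal).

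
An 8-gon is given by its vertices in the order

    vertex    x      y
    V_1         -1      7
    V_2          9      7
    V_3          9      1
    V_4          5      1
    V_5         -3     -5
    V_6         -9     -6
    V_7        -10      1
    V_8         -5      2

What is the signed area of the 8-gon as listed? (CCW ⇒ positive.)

-143

Apply Gauss's area formula: 2A = Σ (x_i·y_{i+1} − x_{i+1}·y_i), indices taken mod 8.
Σ = (-70) + (-54) + (4) + (-22) + (-27) + (-69) + (-15) + (-33) = -286
Signed area = Σ/2 = -143 (negative ⇒ clockwise traversal).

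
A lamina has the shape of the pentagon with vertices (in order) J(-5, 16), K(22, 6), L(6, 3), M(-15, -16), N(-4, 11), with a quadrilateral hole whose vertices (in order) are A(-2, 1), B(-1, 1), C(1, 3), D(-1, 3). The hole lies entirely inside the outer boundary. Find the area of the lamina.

317.5

Outer boundary:
Apply the shoelace formula: 2A = Σ (x_i·y_{i+1} − x_{i+1}·y_i), indices taken mod 5.
Cross-terms: -382, 30, -51, -229, -9  ⇒  Σ = -641
Area = |Σ|/2 = 320.5.
Hole:
A→B: (-2)(1) − (-1)(1) = -1
B→C: (-1)(3) − (1)(1) = -4
C→D: (1)(3) − (-1)(3) = 6
D→A: (-1)(1) − (-2)(3) = 5
Σ = 6
Area = |Σ|/2 = 3.
Net area = 320.5 − 3 = 317.5.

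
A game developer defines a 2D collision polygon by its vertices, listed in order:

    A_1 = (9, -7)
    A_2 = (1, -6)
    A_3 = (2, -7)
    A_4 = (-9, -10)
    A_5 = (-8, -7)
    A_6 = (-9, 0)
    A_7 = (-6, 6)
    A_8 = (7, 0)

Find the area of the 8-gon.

175

Apply the surveyor's formula: 2A = Σ (x_i·y_{i+1} − x_{i+1}·y_i), indices taken mod 8.
Cross-terms: -47, 5, -83, -17, -63, -54, -42, -49  ⇒  Σ = -350
Area = |Σ|/2 = 175.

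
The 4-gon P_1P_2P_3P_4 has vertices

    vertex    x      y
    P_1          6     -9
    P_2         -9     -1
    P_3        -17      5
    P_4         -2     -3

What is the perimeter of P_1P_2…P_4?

|P_1P_2| = √((-15)² + (8)²) = √289 = 17
|P_2P_3| = √((-8)² + (6)²) = √100 = 10
|P_3P_4| = √((15)² + (-8)²) = √289 = 17
|P_4P_1| = √((8)² + (-6)²) = √100 = 10
Perimeter = 17 + 10 + 17 + 10 = 54.

54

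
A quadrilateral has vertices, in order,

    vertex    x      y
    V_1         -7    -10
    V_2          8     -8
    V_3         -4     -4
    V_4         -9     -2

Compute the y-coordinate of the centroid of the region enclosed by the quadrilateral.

Apply Gauss's area formula. First the cross-terms c_i = x_i·y_{i+1} − x_{i+1}·y_i:
  136, -64, -28, 76  ⇒  2A = 120, A = 60.
Then Σ (y_i + y_{i+1})·c_i = -2424, so ȳ = -2424 / (6·60) = -101/15.

-101/15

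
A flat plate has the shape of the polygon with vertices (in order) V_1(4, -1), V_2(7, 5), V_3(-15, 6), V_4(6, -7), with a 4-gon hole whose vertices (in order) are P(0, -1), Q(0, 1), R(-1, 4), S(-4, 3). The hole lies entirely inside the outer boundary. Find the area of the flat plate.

108.5

Outer boundary:
Cross-terms: 27, 117, 69, 22  ⇒  Σ = 235
Area = |Σ|/2 = 117.5.
Hole:
Apply the surveyor's formula: 2A = Σ (x_i·y_{i+1} − x_{i+1}·y_i), indices taken mod 4.
Σ = (0) + (1) + (13) + (4) = 18
Area = |Σ|/2 = 9.
Net area = 117.5 − 9 = 108.5.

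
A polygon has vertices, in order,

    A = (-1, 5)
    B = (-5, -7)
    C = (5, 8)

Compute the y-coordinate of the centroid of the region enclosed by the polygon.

Apply the surveyor's formula. First the cross-terms c_i = x_i·y_{i+1} − x_{i+1}·y_i:
  32, -5, 33  ⇒  2A = 60, A = 30.
Then Σ (y_i + y_{i+1})·c_i = 360, so ȳ = 360 / (6·30) = 2.

2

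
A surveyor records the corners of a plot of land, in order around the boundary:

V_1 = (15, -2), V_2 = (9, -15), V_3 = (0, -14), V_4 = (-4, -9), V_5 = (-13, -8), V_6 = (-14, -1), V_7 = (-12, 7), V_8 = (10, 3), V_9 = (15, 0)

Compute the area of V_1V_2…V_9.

432

V_1→V_2: (15)(-15) − (9)(-2) = -207
V_2→V_3: (9)(-14) − (0)(-15) = -126
V_3→V_4: (0)(-9) − (-4)(-14) = -56
V_4→V_5: (-4)(-8) − (-13)(-9) = -85
V_5→V_6: (-13)(-1) − (-14)(-8) = -99
V_6→V_7: (-14)(7) − (-12)(-1) = -110
V_7→V_8: (-12)(3) − (10)(7) = -106
V_8→V_9: (10)(0) − (15)(3) = -45
V_9→V_1: (15)(-2) − (15)(0) = -30
Σ = -864
Area = |Σ|/2 = 432.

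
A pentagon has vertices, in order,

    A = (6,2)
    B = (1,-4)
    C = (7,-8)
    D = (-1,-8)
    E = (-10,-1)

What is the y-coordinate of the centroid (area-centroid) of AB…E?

Apply the shoelace formula. First the cross-terms c_i = x_i·y_{i+1} − x_{i+1}·y_i:
  -26, 20, -64, -79, -14  ⇒  2A = -163, A = -81.5.
Then Σ (y_i + y_{i+1})·c_i = 1533, so ȳ = 1533 / (6·(-81.5)) = -511/163.

-511/163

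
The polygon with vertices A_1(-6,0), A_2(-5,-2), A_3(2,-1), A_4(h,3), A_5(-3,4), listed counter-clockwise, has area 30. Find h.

0

The doubled signed area Σ (x_i y_{i+1} − x_{i+1} y_i) is linear in h.
With h=0 it equals 60; the coefficient of h is 5 (from the two edges through A_4).
So 5·h + 60 = 2·30 = 60 ⇒ h = 0.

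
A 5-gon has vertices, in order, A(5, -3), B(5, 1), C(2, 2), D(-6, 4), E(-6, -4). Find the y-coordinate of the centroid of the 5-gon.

-27/67

Apply the shoelace formula. First the cross-terms c_i = x_i·y_{i+1} − x_{i+1}·y_i:
  20, 8, 20, 48, 38  ⇒  2A = 134, A = 67.
Then Σ (y_i + y_{i+1})·c_i = -162, so ȳ = -162 / (6·67) = -27/67.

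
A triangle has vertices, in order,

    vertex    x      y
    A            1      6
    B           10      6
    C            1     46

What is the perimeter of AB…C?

|AB| = √((9)² + (0)²) = √81 = 9
|BC| = √((-9)² + (40)²) = √1681 = 41
|CA| = √((0)² + (-40)²) = √1600 = 40
Perimeter = 9 + 41 + 40 = 90.

90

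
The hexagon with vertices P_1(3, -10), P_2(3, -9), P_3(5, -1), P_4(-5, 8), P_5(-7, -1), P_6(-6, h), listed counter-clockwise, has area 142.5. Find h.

Write out the shoelace sum; only the two edges meeting at P_6 involve h:
2·Area = [((-7)·h − (-6)·(-1)) + ((-6)·(-10) − 3·h)] + 141
       = -10·h + 195 = 285
⇒ h = -9.

-9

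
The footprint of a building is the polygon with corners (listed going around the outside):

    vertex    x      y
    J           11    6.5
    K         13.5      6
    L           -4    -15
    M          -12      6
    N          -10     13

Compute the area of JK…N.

Cross-terms: -21.75, -178.5, -204, -96, -208  ⇒  Σ = -708.25
Area = |Σ|/2 = 354.125.

354.125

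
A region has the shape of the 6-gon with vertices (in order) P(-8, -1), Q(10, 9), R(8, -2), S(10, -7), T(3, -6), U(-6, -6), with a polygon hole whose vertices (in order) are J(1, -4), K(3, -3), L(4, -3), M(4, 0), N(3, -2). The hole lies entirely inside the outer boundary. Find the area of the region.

159.5

Outer boundary:
Cross-terms: -62, -92, -36, -39, -54, -42  ⇒  Σ = -325
Area = |Σ|/2 = 162.5.
Hole:
Apply the shoelace formula: 2A = Σ (x_i·y_{i+1} − x_{i+1}·y_i), indices taken mod 5.
Σ = (9) + (3) + (12) + (-8) + (-10) = 6
Area = |Σ|/2 = 3.
Net area = 162.5 − 3 = 159.5.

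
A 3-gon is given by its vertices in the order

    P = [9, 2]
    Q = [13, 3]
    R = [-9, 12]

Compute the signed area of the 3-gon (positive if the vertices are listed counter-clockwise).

Σ = (1) + (183) + (-126) = 58
Signed area = Σ/2 = 29 (positive ⇒ counter-clockwise traversal).

29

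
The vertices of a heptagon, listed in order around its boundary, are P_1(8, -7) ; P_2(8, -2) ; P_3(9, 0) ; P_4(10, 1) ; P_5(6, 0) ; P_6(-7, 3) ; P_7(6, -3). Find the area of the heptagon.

32

P_1→P_2: (8)(-2) − (8)(-7) = 40
P_2→P_3: (8)(0) − (9)(-2) = 18
P_3→P_4: (9)(1) − (10)(0) = 9
P_4→P_5: (10)(0) − (6)(1) = -6
P_5→P_6: (6)(3) − (-7)(0) = 18
P_6→P_7: (-7)(-3) − (6)(3) = 3
P_7→P_1: (6)(-7) − (8)(-3) = -18
Σ = 64
Area = |Σ|/2 = 32.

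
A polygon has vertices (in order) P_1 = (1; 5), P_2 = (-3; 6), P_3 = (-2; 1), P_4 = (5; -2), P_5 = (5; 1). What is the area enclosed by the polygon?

34

Σ = (21) + (9) + (-1) + (15) + (24) = 68
Area = |Σ|/2 = 34.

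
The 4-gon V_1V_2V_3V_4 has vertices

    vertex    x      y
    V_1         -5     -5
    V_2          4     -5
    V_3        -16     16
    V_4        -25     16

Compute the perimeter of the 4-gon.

76

|V_1V_2| = √((9)² + (0)²) = √81 = 9
|V_2V_3| = √((-20)² + (21)²) = √841 = 29
|V_3V_4| = √((-9)² + (0)²) = √81 = 9
|V_4V_1| = √((20)² + (-21)²) = √841 = 29
Perimeter = 9 + 29 + 9 + 29 = 76.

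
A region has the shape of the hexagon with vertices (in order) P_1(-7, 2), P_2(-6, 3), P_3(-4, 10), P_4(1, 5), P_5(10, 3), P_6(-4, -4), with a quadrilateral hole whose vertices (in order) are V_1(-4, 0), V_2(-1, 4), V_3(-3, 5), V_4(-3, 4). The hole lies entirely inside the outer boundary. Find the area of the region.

94

Outer boundary:
Σ = (-9) + (-48) + (-30) + (-47) + (-28) + (-36) = -198
Area = |Σ|/2 = 99.
Hole:
Σ = (-16) + (7) + (3) + (16) = 10
Area = |Σ|/2 = 5.
Net area = 99 − 5 = 94.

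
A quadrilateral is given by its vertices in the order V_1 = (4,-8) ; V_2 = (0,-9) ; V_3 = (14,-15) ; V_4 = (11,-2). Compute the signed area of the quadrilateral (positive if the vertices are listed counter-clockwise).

73.5

Apply the surveyor's formula: 2A = Σ (x_i·y_{i+1} − x_{i+1}·y_i), indices taken mod 4.
Σ = (-36) + (126) + (137) + (-80) = 147
Signed area = Σ/2 = 73.5 (positive ⇒ counter-clockwise traversal).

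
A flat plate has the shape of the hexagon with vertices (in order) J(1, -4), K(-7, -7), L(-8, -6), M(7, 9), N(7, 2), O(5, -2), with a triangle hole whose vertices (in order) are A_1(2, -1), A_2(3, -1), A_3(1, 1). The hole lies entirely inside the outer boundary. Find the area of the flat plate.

Outer boundary:
Apply the shoelace formula: 2A = Σ (x_i·y_{i+1} − x_{i+1}·y_i), indices taken mod 6.
Σ = (-35) + (-14) + (-30) + (-49) + (-24) + (-18) = -170
Area = |Σ|/2 = 85.
Hole:
Apply the shoelace (surveyor's) formula: 2A = Σ (x_i·y_{i+1} − x_{i+1}·y_i), indices taken mod 3.
Σ = (1) + (4) + (-3) = 2
Area = |Σ|/2 = 1.
Net area = 85 − 1 = 84.

84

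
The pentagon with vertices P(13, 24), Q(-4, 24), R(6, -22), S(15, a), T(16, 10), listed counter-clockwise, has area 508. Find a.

7

Write out the shoelace sum; only the two edges meeting at S involve a:
2·Area = [(6·a − 15·(-22)) + (15·10 − 16·a)] + 606
       = -10·a + 1086 = 1016
⇒ a = 7.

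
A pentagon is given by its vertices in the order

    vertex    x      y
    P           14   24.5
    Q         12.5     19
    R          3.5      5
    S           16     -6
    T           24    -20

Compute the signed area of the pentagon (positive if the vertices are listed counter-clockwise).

273.375

Apply the surveyor's formula: 2A = Σ (x_i·y_{i+1} − x_{i+1}·y_i), indices taken mod 5.
Σ = (-40.25) + (-4) + (-101) + (-176) + (868) = 546.75
Signed area = Σ/2 = 273.375 (positive ⇒ counter-clockwise traversal).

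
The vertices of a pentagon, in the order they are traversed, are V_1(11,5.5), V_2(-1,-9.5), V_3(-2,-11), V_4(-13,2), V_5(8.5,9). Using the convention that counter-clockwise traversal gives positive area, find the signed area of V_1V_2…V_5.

-220.125

Apply Gauss's area formula: 2A = Σ (x_i·y_{i+1} − x_{i+1}·y_i), indices taken mod 5.
Σ = (-99) + (-8) + (-147) + (-134) + (-52.25) = -440.25
Signed area = Σ/2 = -220.125 (negative ⇒ clockwise traversal).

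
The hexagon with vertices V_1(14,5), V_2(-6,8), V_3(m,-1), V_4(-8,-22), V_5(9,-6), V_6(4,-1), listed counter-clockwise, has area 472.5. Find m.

-17

The doubled signed area Σ (x_i y_{i+1} − x_{i+1} y_i) is linear in m.
With m=0 it equals 435; the coefficient of m is -30 (from the two edges through V_3).
So -30·m + 435 = 2·472.5 = 945 ⇒ m = -17.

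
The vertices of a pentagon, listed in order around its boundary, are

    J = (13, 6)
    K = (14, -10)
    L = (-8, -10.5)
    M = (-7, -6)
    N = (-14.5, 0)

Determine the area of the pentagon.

320.25

Apply the shoelace formula: 2A = Σ (x_i·y_{i+1} − x_{i+1}·y_i), indices taken mod 5.
Cross-terms: -214, -227, -25.5, -87, -87  ⇒  Σ = -640.5
Area = |Σ|/2 = 320.25.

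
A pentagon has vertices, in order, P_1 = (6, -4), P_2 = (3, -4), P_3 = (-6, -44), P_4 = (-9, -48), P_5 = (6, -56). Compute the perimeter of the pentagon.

|P_1P_2| = √((-3)² + (0)²) = √9 = 3
|P_2P_3| = √((-9)² + (-40)²) = √1681 = 41
|P_3P_4| = √((-3)² + (-4)²) = √25 = 5
|P_4P_5| = √((15)² + (-8)²) = √289 = 17
|P_5P_1| = √((0)² + (52)²) = √2704 = 52
Perimeter = 3 + 41 + 5 + 17 + 52 = 118.

118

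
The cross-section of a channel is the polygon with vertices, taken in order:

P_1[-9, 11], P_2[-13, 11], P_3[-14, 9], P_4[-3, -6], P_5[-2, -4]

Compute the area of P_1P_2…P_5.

67

Σ = (44) + (37) + (111) + (0) + (-58) = 134
Area = |Σ|/2 = 67.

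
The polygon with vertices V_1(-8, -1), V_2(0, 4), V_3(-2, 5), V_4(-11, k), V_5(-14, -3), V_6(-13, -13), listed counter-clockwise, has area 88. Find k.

5

The doubled signed area Σ (x_i y_{i+1} − x_{i+1} y_i) is linear in k.
With k=0 it equals 116; the coefficient of k is 12 (from the two edges through V_4).
So 12·k + 116 = 2·88 = 176 ⇒ k = 5.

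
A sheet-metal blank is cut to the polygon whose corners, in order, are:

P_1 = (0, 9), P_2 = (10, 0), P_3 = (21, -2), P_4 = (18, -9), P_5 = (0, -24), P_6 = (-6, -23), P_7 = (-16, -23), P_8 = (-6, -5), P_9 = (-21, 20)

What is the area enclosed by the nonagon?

770.5

Apply Gauss's area formula: 2A = Σ (x_i·y_{i+1} − x_{i+1}·y_i), indices taken mod 9.
P_1→P_2: (0)(0) − (10)(9) = -90
P_2→P_3: (10)(-2) − (21)(0) = -20
P_3→P_4: (21)(-9) − (18)(-2) = -153
P_4→P_5: (18)(-24) − (0)(-9) = -432
P_5→P_6: (0)(-23) − (-6)(-24) = -144
P_6→P_7: (-6)(-23) − (-16)(-23) = -230
P_7→P_8: (-16)(-5) − (-6)(-23) = -58
P_8→P_9: (-6)(20) − (-21)(-5) = -225
P_9→P_1: (-21)(9) − (0)(20) = -189
Σ = -1541
Area = |Σ|/2 = 770.5.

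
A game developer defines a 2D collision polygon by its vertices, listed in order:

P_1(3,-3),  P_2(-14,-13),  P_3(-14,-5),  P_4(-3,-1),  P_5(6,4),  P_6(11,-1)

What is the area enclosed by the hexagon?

140

P_1→P_2: (3)(-13) − (-14)(-3) = -81
P_2→P_3: (-14)(-5) − (-14)(-13) = -112
P_3→P_4: (-14)(-1) − (-3)(-5) = -1
P_4→P_5: (-3)(4) − (6)(-1) = -6
P_5→P_6: (6)(-1) − (11)(4) = -50
P_6→P_1: (11)(-3) − (3)(-1) = -30
Σ = -280
Area = |Σ|/2 = 140.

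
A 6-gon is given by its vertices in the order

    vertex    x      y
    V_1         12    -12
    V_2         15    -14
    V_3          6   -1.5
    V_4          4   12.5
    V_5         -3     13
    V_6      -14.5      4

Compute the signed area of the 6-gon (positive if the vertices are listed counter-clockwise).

Apply the shoelace (surveyor's) formula: 2A = Σ (x_i·y_{i+1} − x_{i+1}·y_i), indices taken mod 6.
V_1→V_2: (12)(-14) − (15)(-12) = 12
V_2→V_3: (15)(-1.5) − (6)(-14) = 61.5
V_3→V_4: (6)(12.5) − (4)(-1.5) = 81
V_4→V_5: (4)(13) − (-3)(12.5) = 89.5
V_5→V_6: (-3)(4) − (-14.5)(13) = 176.5
V_6→V_1: (-14.5)(-12) − (12)(4) = 126
Σ = 546.5
Signed area = Σ/2 = 273.25 (positive ⇒ counter-clockwise traversal).

273.25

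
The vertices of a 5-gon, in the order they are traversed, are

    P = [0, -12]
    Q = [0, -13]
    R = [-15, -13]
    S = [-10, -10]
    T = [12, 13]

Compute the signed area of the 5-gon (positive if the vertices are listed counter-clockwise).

Apply the shoelace (surveyor's) formula: 2A = Σ (x_i·y_{i+1} − x_{i+1}·y_i), indices taken mod 5.
Cross-terms: 0, -195, 20, -10, -144  ⇒  Σ = -329
Signed area = Σ/2 = -164.5 (negative ⇒ clockwise traversal).

-164.5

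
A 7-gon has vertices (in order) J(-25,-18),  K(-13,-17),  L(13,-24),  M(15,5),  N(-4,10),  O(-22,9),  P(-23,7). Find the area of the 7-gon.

Apply Gauss's area formula: 2A = Σ (x_i·y_{i+1} − x_{i+1}·y_i), indices taken mod 7.
Cross-terms: 191, 533, 425, 170, 184, 53, 589  ⇒  Σ = 2145
Area = |Σ|/2 = 1072.5.

1072.5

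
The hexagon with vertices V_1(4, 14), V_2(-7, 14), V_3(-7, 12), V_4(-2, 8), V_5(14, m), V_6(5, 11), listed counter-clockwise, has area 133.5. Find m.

-9

The doubled signed area Σ (x_i y_{i+1} − x_{i+1} y_i) is linear in m.
With m=0 it equals 204; the coefficient of m is -7 (from the two edges through V_5).
So -7·m + 204 = 2·133.5 = 267 ⇒ m = -9.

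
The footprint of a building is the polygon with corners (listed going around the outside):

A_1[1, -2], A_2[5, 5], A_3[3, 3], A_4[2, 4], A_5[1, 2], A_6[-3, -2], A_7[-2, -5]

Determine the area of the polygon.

Σ = (15) + (0) + (6) + (0) + (4) + (11) + (9) = 45
Area = |Σ|/2 = 22.5.

22.5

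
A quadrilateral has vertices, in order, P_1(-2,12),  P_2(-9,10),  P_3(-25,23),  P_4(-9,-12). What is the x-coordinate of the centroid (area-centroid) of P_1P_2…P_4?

Apply the shoelace (surveyor's) formula. First the cross-terms c_i = x_i·y_{i+1} − x_{i+1}·y_i:
  88, 43, 507, -132  ⇒  2A = 506, A = 253.
Then Σ (x_i + x_{i+1})·c_i = -18216, so x̄ = -18216 / (6·253) = -12.

-12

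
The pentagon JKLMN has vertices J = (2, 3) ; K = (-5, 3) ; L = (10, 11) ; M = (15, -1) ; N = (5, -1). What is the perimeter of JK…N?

|JK| = √((-7)² + (0)²) = √49 = 7
|KL| = √((15)² + (8)²) = √289 = 17
|LM| = √((5)² + (-12)²) = √169 = 13
|MN| = √((-10)² + (0)²) = √100 = 10
|NJ| = √((-3)² + (4)²) = √25 = 5
Perimeter = 7 + 17 + 13 + 10 + 5 = 52.

52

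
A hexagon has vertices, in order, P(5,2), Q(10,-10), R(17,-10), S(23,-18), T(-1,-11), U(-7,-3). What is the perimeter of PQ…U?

|PQ| = √((5)² + (-12)²) = √169 = 13
|QR| = √((7)² + (0)²) = √49 = 7
|RS| = √((6)² + (-8)²) = √100 = 10
|ST| = √((-24)² + (7)²) = √625 = 25
|TU| = √((-6)² + (8)²) = √100 = 10
|UP| = √((12)² + (5)²) = √169 = 13
Perimeter = 13 + 7 + 10 + 25 + 10 + 13 = 78.

78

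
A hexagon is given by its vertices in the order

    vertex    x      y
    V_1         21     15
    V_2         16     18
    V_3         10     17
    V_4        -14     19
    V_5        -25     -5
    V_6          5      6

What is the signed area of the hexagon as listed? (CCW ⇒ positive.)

513.5

Apply the surveyor's formula: 2A = Σ (x_i·y_{i+1} − x_{i+1}·y_i), indices taken mod 6.
Σ = (138) + (92) + (428) + (545) + (-125) + (-51) = 1027
Signed area = Σ/2 = 513.5 (positive ⇒ counter-clockwise traversal).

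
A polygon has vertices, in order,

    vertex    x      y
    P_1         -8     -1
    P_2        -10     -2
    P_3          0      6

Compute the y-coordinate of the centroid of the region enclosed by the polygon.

Apply the shoelace formula. First the cross-terms c_i = x_i·y_{i+1} − x_{i+1}·y_i:
  6, -60, 48  ⇒  2A = -6, A = -3.
Then Σ (y_i + y_{i+1})·c_i = -18, so ȳ = -18 / (6·(-3)) = 1.

1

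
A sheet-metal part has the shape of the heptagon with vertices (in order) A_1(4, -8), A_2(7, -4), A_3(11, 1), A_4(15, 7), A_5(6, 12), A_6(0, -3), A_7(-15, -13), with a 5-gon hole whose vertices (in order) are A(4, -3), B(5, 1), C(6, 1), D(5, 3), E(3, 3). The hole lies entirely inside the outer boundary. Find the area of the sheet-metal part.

192

Outer boundary:
Σ = (40) + (51) + (62) + (138) + (-18) + (-45) + (172) = 400
Area = |Σ|/2 = 200.
Hole:
Apply the shoelace formula: 2A = Σ (x_i·y_{i+1} − x_{i+1}·y_i), indices taken mod 5.
Σ = (19) + (-1) + (13) + (6) + (-21) = 16
Area = |Σ|/2 = 8.
Net area = 200 − 8 = 192.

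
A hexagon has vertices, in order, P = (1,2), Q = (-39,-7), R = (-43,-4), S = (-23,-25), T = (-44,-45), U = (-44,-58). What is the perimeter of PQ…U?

|PQ| = √((-40)² + (-9)²) = √1681 = 41
|QR| = √((-4)² + (3)²) = √25 = 5
|RS| = √((20)² + (-21)²) = √841 = 29
|ST| = √((-21)² + (-20)²) = √841 = 29
|TU| = √((0)² + (-13)²) = √169 = 13
|UP| = √((45)² + (60)²) = √5625 = 75
Perimeter = 41 + 5 + 29 + 29 + 13 + 75 = 192.

192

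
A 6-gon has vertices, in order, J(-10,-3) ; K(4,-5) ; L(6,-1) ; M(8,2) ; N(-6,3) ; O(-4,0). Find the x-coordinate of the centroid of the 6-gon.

-2/21

Apply the shoelace formula. First the cross-terms c_i = x_i·y_{i+1} − x_{i+1}·y_i:
  62, 26, 20, 36, 12, 12  ⇒  2A = 168, A = 84.
Then Σ (x_i + x_{i+1})·c_i = -48, so x̄ = -48 / (6·84) = -2/21.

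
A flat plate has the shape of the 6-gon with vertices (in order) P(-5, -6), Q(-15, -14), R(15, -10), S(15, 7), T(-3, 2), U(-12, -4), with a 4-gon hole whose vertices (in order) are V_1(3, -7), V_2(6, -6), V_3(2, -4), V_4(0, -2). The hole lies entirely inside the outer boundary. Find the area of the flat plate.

Outer boundary:
Apply the shoelace formula: 2A = Σ (x_i·y_{i+1} − x_{i+1}·y_i), indices taken mod 6.
Σ = (-20) + (360) + (255) + (51) + (36) + (52) = 734
Area = |Σ|/2 = 367.
Hole:
V_1→V_2: (3)(-6) − (6)(-7) = 24
V_2→V_3: (6)(-4) − (2)(-6) = -12
V_3→V_4: (2)(-2) − (0)(-4) = -4
V_4→V_1: (0)(-7) − (3)(-2) = 6
Σ = 14
Area = |Σ|/2 = 7.
Net area = 367 − 7 = 360.

360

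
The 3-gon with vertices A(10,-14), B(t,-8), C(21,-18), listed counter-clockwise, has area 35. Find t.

The doubled signed area Σ (x_i y_{i+1} − x_{i+1} y_i) is linear in t.
With t=0 it equals -26; the coefficient of t is -4 (from the two edges through B).
So -4·t + -26 = 2·35 = 70 ⇒ t = -24.

-24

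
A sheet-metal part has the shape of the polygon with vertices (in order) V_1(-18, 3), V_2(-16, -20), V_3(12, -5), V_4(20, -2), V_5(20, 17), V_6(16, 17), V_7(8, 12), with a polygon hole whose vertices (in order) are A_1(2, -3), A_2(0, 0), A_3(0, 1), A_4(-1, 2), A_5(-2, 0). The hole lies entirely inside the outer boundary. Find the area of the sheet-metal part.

768.5

Outer boundary:
Apply Gauss's area formula: 2A = Σ (x_i·y_{i+1} − x_{i+1}·y_i), indices taken mod 7.
Cross-terms: 408, 320, 76, 380, 68, 56, 240  ⇒  Σ = 1548
Area = |Σ|/2 = 774.
Hole:
Σ = (0) + (0) + (1) + (4) + (6) = 11
Area = |Σ|/2 = 5.5.
Net area = 774 − 5.5 = 768.5.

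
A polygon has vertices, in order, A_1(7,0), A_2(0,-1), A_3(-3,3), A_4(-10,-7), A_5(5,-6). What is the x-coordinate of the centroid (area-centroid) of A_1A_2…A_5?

-337/267

Apply the surveyor's formula. First the cross-terms c_i = x_i·y_{i+1} − x_{i+1}·y_i:
  -7, -3, 51, 95, 42  ⇒  2A = 178, A = 89.
Then Σ (x_i + x_{i+1})·c_i = -674, so x̄ = -674 / (6·89) = -337/267.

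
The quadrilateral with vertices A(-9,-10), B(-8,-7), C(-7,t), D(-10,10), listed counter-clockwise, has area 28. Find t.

1

Write out the shoelace sum; only the two edges meeting at C involve t:
2·Area = [((-8)·t − (-7)·(-7)) + ((-7)·10 − (-10)·t)] + 173
       = 2·t + 54 = 56
⇒ t = 1.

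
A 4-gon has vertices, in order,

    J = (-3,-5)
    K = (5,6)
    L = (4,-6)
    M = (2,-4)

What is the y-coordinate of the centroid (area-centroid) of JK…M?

Apply the surveyor's formula. First the cross-terms c_i = x_i·y_{i+1} − x_{i+1}·y_i:
  7, -54, -4, -22  ⇒  2A = -73, A = -36.5.
Then Σ (y_i + y_{i+1})·c_i = 245, so ȳ = 245 / (6·(-36.5)) = -245/219.

-245/219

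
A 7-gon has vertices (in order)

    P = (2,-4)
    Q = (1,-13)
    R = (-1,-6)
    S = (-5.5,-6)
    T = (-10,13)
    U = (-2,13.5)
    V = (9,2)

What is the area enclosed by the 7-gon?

237

Apply Gauss's area formula: 2A = Σ (x_i·y_{i+1} − x_{i+1}·y_i), indices taken mod 7.
P→Q: (2)(-13) − (1)(-4) = -22
Q→R: (1)(-6) − (-1)(-13) = -19
R→S: (-1)(-6) − (-5.5)(-6) = -27
S→T: (-5.5)(13) − (-10)(-6) = -131.5
T→U: (-10)(13.5) − (-2)(13) = -109
U→V: (-2)(2) − (9)(13.5) = -125.5
V→P: (9)(-4) − (2)(2) = -40
Σ = -474
Area = |Σ|/2 = 237.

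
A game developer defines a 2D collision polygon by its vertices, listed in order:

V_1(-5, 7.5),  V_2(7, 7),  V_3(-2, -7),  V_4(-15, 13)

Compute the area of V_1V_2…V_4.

Apply the shoelace (surveyor's) formula: 2A = Σ (x_i·y_{i+1} − x_{i+1}·y_i), indices taken mod 4.
Σ = (-87.5) + (-35) + (-131) + (-47.5) = -301
Area = |Σ|/2 = 150.5.

150.5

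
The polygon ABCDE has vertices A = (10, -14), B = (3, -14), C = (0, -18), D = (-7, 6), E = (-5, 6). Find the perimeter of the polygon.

64

|AB| = √((-7)² + (0)²) = √49 = 7
|BC| = √((-3)² + (-4)²) = √25 = 5
|CD| = √((-7)² + (24)²) = √625 = 25
|DE| = √((2)² + (0)²) = √4 = 2
|EA| = √((15)² + (-20)²) = √625 = 25
Perimeter = 7 + 5 + 25 + 2 + 25 = 64.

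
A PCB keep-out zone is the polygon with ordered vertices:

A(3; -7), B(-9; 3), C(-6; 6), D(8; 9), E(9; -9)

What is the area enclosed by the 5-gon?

A→B: (3)(3) − (-9)(-7) = -54
B→C: (-9)(6) − (-6)(3) = -36
C→D: (-6)(9) − (8)(6) = -102
D→E: (8)(-9) − (9)(9) = -153
E→A: (9)(-7) − (3)(-9) = -36
Σ = -381
Area = |Σ|/2 = 190.5.

190.5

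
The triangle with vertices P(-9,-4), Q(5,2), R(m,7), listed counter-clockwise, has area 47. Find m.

1

Write out the shoelace sum; only the two edges meeting at R involve m:
2·Area = [(5·7 − m·2) + (m·(-4) − (-9)·7)] + 2
       = -6·m + 100 = 94
⇒ m = 1.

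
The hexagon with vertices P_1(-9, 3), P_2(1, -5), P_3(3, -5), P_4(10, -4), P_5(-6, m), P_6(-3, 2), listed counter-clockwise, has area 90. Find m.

The doubled signed area Σ (x_i y_{i+1} − x_{i+1} y_i) is linear in m.
With m=0 it equals 63; the coefficient of m is 13 (from the two edges through P_5).
So 13·m + 63 = 2·90 = 180 ⇒ m = 9.

9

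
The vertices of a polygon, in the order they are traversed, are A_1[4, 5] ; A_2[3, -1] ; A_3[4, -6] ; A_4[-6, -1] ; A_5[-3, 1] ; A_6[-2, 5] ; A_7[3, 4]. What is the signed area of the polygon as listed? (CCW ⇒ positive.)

-59.5

Apply the shoelace (surveyor's) formula: 2A = Σ (x_i·y_{i+1} − x_{i+1}·y_i), indices taken mod 7.
Σ = (-19) + (-14) + (-40) + (-9) + (-13) + (-23) + (-1) = -119
Signed area = Σ/2 = -59.5 (negative ⇒ clockwise traversal).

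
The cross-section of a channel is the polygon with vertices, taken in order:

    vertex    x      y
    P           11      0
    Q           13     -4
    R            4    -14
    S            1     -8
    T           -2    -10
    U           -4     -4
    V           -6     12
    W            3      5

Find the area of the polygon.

239.5

Cross-terms: -44, -166, -18, -26, -32, -72, -66, -55  ⇒  Σ = -479
Area = |Σ|/2 = 239.5.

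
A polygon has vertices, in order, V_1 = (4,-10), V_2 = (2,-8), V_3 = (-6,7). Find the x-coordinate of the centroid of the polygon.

0

Apply the shoelace formula. First the cross-terms c_i = x_i·y_{i+1} − x_{i+1}·y_i:
  -12, -34, 32  ⇒  2A = -14, A = -7.
Then Σ (x_i + x_{i+1})·c_i = 0, so x̄ = 0 / (6·(-7)) = 0.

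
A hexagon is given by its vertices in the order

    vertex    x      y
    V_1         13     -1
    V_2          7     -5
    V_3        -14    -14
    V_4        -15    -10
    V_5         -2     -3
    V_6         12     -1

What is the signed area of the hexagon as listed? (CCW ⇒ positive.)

Apply the shoelace (surveyor's) formula: 2A = Σ (x_i·y_{i+1} − x_{i+1}·y_i), indices taken mod 6.
Cross-terms: -58, -168, -70, 25, 38, 1  ⇒  Σ = -232
Signed area = Σ/2 = -116 (negative ⇒ clockwise traversal).

-116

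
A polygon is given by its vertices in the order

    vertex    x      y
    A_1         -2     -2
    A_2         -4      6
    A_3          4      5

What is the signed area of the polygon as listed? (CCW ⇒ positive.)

-31

Σ = (-20) + (-44) + (2) = -62
Signed area = Σ/2 = -31 (negative ⇒ clockwise traversal).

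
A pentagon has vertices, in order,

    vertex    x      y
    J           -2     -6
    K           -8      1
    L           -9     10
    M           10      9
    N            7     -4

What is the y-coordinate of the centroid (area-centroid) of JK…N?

797/273

Apply the shoelace (surveyor's) formula. First the cross-terms c_i = x_i·y_{i+1} − x_{i+1}·y_i:
  -50, -71, -181, -103, -50  ⇒  2A = -455, A = -227.5.
Then Σ (y_i + y_{i+1})·c_i = -3985, so ȳ = -3985 / (6·(-227.5)) = 797/273.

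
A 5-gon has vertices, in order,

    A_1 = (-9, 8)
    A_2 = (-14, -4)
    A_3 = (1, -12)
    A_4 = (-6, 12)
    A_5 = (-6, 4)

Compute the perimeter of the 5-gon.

68

|A_1A_2| = √((-5)² + (-12)²) = √169 = 13
|A_2A_3| = √((15)² + (-8)²) = √289 = 17
|A_3A_4| = √((-7)² + (24)²) = √625 = 25
|A_4A_5| = √((0)² + (-8)²) = √64 = 8
|A_5A_1| = √((-3)² + (4)²) = √25 = 5
Perimeter = 13 + 17 + 25 + 8 + 5 = 68.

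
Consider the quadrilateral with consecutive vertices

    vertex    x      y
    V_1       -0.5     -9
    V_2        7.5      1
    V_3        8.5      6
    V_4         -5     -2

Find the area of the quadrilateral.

80.25

Apply the surveyor's formula: 2A = Σ (x_i·y_{i+1} − x_{i+1}·y_i), indices taken mod 4.
V_1→V_2: (-0.5)(1) − (7.5)(-9) = 67
V_2→V_3: (7.5)(6) − (8.5)(1) = 36.5
V_3→V_4: (8.5)(-2) − (-5)(6) = 13
V_4→V_1: (-5)(-9) − (-0.5)(-2) = 44
Σ = 160.5
Area = |Σ|/2 = 80.25.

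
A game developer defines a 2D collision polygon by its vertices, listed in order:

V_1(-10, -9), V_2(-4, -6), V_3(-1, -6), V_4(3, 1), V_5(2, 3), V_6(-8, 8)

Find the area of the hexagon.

129

Apply the shoelace (surveyor's) formula: 2A = Σ (x_i·y_{i+1} − x_{i+1}·y_i), indices taken mod 6.
Σ = (24) + (18) + (17) + (7) + (40) + (152) = 258
Area = |Σ|/2 = 129.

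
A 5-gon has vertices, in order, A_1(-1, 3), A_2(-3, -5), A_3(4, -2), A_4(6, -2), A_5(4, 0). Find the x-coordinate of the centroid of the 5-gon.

Apply the shoelace formula. First the cross-terms c_i = x_i·y_{i+1} − x_{i+1}·y_i:
  14, 26, 4, 8, 12  ⇒  2A = 64, A = 32.
Then Σ (x_i + x_{i+1})·c_i = 126, so x̄ = 126 / (6·32) = 0.65625.

0.65625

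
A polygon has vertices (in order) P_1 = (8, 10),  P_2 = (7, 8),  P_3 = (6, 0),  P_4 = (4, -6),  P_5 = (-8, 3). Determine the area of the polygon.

Σ = (-6) + (-48) + (-36) + (-36) + (-104) = -230
Area = |Σ|/2 = 115.

115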